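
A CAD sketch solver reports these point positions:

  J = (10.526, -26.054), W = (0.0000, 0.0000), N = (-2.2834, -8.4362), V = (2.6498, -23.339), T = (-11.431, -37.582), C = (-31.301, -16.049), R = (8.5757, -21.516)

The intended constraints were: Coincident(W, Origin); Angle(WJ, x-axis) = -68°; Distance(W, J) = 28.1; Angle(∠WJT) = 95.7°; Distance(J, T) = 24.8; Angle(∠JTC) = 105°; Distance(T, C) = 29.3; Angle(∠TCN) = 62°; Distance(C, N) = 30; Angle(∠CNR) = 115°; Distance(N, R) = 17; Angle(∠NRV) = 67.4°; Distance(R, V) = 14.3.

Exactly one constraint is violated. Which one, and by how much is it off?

Distance(R, V) = 14.3 — off by 8.10.

W = (0.00, 0.00) ✓; WJ at -68.00° ✓; |WJ| = 28.10 ✓; ∠WJT = 95.70° ✓; |JT| = 24.80 ✓; ∠JTC = 105.0° ✓; |TC| = 29.30 ✓; ∠TCN = 62.00° ✓; |CN| = 30.00 ✓; ∠CNR = 115.0° ✓; |NR| = 17.00 ✓; ∠NRV = 67.40° ✓; |RV| = 6.200 ✗.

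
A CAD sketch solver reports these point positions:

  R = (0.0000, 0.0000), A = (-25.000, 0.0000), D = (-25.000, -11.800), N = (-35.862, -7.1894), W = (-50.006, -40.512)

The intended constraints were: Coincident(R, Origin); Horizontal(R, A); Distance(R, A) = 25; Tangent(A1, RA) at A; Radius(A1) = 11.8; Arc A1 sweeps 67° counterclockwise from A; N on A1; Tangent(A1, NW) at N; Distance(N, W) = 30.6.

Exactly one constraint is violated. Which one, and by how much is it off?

Distance(N, W) = 30.6 — off by 5.60.

R = (0.00, 0.00) ✓; R.y = 0.00, A.y = 0.00 ✓; |RA| = 25.00 ✓; ∠(DA, AR) = 90.00° ✓; |DA| = 11.80 ✓; bearing(D→N) − bearing(D→A) = 67.00° ✓; |DN| = 11.80 ✓; ∠(DN, NW) = 90.00° ✓; |NW| = 36.20 ✗.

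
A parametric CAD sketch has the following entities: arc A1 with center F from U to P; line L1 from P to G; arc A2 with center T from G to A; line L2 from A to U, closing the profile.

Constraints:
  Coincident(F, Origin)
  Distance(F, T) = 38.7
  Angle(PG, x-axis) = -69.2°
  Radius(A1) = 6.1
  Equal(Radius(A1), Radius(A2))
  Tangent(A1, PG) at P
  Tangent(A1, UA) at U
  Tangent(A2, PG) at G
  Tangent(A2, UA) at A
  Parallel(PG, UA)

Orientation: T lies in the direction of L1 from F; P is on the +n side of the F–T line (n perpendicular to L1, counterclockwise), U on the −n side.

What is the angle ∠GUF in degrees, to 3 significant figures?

72.5°

The slot axis is L1's direction at -69.2°, so u = (cos -69.2°, sin -69.2°) = (0.355, -0.935) and n = (−sin -69.2°, cos -69.2°) = (0.935, 0.355). F is at the origin and T lies 38.7 along u from F, so T = 38.7·u = (13.7, -36.2). Tangency of A1 to both parallel lines with radius 6.1 puts P and U at F ± 6.1·n: P = (5.70, 2.17), U = (-5.70, -2.17). Equal radii place G and A the same way about T: G = T + 6.1·n = (19.4, -34.0), A = T − 6.1·n = (8.04, -38.3). Then cos ∠GUF = UG·UF / (|UG||UF|), giving 72.5°.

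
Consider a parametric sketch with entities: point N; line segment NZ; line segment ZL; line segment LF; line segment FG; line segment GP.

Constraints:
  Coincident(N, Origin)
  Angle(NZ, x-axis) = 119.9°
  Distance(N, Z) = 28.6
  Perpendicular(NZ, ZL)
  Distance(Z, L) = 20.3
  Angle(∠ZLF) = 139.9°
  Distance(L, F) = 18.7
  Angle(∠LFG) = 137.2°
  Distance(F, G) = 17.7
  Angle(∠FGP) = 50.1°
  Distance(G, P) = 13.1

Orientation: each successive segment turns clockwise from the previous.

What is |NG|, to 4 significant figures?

36.81

∠ZLF = 139.9° gives LF at -10.20° from the x-axis; with |LF| = 18.7, F = (21.75, 31.60). ∠LFG = 137.2° gives FG at -53.00° from the x-axis; with |FG| = 17.7, G = (32.40, 17.47). Then |NG| = |G − N| = 36.81.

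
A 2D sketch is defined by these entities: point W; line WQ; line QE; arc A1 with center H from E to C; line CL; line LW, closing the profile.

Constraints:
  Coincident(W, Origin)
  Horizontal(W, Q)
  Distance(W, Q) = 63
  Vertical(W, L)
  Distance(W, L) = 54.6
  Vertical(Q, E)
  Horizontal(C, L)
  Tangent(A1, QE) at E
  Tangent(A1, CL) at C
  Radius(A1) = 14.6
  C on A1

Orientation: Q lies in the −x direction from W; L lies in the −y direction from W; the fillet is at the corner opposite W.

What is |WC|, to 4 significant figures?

72.96

W is at the origin; W and Q share the same y with |WQ| = 63.0 and Q on the −x side, so Q = (-63.00, 0.000). W and L share the same x with |WL| = 54.6 and L on the −y side, so L = (0.000, -54.60). The virtual corner opposite W is at (-63.00, -54.60). The tangent condition forces HE to be normal to QE and tangency of A1 to CL means the radius HC is perpendicular to CL, with radius 14.6, so the center H sits 14.6 in from both sides at H = (-48.40, -40.00). That places the tangent points at E = (-63.00, -40.00) on QE and C = (-48.40, -54.60) on CL. Then |WC| = |C − W| = 72.96.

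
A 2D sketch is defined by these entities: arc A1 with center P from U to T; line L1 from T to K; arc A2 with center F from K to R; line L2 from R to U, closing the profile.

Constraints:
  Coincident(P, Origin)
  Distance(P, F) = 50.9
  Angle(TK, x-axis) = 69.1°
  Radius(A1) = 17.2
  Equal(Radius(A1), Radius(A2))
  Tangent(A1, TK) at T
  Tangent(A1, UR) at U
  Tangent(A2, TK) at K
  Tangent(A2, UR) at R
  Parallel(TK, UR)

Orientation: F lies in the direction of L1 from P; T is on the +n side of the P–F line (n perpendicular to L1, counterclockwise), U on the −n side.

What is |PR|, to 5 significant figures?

53.728

The slot axis is L1's direction at 69.1°, so u = (cos 69.1°, sin 69.1°) = (0.35674, 0.93420) and n = (−sin 69.1°, cos 69.1°) = (-0.93420, 0.35674). P is at the origin and F lies 50.9 along u from P, so F = 50.9·u = (18.158, 47.551). Tangency of A1 to both parallel lines with radius 17.2 puts T and U at P ± 17.2·n: T = (-16.068, 6.1359), U = (16.068, -6.1359). Equal radii place K and R the same way about F: K = F + 17.2·n = (2.0896, 53.687), R = F − 17.2·n = (34.226, 41.415). Then |PR| = |R − P| = 53.728.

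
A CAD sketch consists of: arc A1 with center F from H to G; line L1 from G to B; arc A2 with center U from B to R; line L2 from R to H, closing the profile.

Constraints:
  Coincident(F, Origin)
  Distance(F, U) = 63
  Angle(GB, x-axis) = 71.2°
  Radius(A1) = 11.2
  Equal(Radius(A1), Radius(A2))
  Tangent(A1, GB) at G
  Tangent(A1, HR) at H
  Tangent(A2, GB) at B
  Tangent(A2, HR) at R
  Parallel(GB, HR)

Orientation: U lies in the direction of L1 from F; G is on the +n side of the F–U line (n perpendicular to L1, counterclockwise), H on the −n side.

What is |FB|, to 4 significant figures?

63.99

The slot axis is L1's direction at 71.2°, so u = (cos 71.2°, sin 71.2°) = (0.3223, 0.9466) and n = (−sin 71.2°, cos 71.2°) = (-0.9466, 0.3223). F is at the origin and U lies 63.0 along u from F, so U = 63.0·u = (20.30, 59.64). Tangency of A1 to both parallel lines with radius 11.2 puts G and H at F ± 11.2·n: G = (-10.60, 3.609), H = (10.60, -3.609). Equal radii place B and R the same way about U: B = U + 11.2·n = (9.700, 63.25), R = U − 11.2·n = (30.91, 56.03). Then |FB| = |B − F| = 63.99.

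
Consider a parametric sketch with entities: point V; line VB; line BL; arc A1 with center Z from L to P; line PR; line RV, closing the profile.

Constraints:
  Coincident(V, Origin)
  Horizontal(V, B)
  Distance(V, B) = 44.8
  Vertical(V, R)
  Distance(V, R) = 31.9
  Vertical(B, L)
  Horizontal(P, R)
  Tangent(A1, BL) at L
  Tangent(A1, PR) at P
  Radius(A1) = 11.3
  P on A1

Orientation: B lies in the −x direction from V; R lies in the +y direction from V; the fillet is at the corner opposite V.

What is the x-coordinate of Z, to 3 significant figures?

-33.5

V is at the origin; V and B share the same y with |VB| = 44.8 and B on the −x side, so B = (-44.8, 0.00). VR is vertical with |VR| = 31.9 and R on the +y side, so R = (0.00, 31.9). The virtual corner opposite V is at (-44.8, 31.9). Tangency of A1 to BL means the radius ZL is perpendicular to BL and the tangent condition forces ZP to be normal to PR, with radius 11.3, so the center Z sits 11.3 in from both sides at Z = (-33.5, 20.6). So Z.x = -33.5.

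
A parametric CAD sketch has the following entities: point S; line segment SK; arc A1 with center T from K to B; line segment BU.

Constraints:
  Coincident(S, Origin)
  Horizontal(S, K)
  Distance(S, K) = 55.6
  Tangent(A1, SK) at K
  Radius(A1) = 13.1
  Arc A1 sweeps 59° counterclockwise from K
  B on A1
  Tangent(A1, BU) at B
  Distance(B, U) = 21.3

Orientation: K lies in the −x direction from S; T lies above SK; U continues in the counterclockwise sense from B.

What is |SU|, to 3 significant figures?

41.5

On A1, K sits at bearing -90° from T; a 59° counterclockwise sweep puts B at bearing -31°, so B = T + 13.1·(cos -31°, sin -31°) = (-44.4, 6.35). The tangent condition forces TB to be normal to BU, so BU runs along (−sin -31°, cos -31°); with |BU| = 21.3, U = (-33.4, 24.6). Then |SU| = |U − S| = 41.5.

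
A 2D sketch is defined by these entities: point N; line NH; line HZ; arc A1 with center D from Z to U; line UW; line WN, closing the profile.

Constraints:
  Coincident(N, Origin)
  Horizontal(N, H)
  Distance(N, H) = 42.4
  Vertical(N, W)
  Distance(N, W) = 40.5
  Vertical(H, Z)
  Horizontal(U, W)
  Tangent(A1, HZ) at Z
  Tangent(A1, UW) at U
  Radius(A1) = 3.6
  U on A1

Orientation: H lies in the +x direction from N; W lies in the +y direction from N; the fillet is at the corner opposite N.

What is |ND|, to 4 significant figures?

53.54

N is at the origin; NH is horizontal with |NH| = 42.4 and H on the +x side, so H = (42.40, 0.000). NW is vertical with |NW| = 40.5 and W on the +y side, so W = (0.000, 40.50). The virtual corner opposite N is at (42.40, 40.50). A1 meets HZ tangentially, so DZ is at right angles to HZ and A1 meets UW tangentially, so DU is at right angles to UW, with radius 3.6, so the center D sits 3.6 in from both sides at D = (38.80, 36.90). Then |ND| = |D − N| = 53.54.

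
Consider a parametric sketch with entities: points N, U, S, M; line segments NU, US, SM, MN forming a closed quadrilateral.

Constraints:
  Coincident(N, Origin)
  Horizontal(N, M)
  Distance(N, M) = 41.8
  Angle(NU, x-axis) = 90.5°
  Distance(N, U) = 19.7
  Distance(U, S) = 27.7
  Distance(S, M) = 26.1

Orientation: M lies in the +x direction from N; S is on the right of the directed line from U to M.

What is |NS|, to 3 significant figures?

16.1

N is at the origin; NM is horizontal with |NM| = 41.8 and M in +x, so M = (41.8, 0). NU runs at 90.5° with |NU| = 19.7, so U = (-0.172, 19.7). S is determined by |US| = 27.7 and |SM| = 26.1 together: it lies at the intersection of circle(U, 27.7) and circle(M, 26.1). With |UM| = 46.4, the foot of the radical line on UM is 24.1 from U and the perpendicular offset is √(27.7² − 24.1²) = 13.6. Taking the right-of-UM solution: S = (15.9, -2.89).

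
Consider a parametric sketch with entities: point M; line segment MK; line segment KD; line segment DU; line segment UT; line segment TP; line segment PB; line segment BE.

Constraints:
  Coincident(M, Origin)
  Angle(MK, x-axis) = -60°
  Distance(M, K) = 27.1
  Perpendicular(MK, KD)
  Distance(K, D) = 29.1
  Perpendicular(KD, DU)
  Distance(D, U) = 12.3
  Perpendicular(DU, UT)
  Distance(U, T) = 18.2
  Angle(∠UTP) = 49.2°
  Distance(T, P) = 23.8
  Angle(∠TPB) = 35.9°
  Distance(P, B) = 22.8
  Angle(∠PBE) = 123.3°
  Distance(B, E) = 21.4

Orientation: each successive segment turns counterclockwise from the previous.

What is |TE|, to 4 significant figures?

15.77

M is at the origin; MK runs at -60.0° with length 27.1, so K = (13.55, -23.47). MK is perpendicular to KD, so KD runs at 30.00°; with |KD| = 29.1, D = (38.75, -8.919). KD ⟂ DU, so DU runs at 120.0°; with |DU| = 12.3, U = (32.60, 1.733). DU is perpendicular to UT, so UT runs at -150.0°; with |UT| = 18.2, T = (16.84, -7.367). ∠UTP = 49.2° gives TP at -19.20° from the x-axis; with |TP| = 23.8, P = (39.32, -15.19). ∠TPB = 35.9° gives PB at 124.9° from the x-axis; with |PB| = 22.8, B = (26.27, 3.505). ∠PBE = 123.3° gives BE at -178.4° from the x-axis; with |BE| = 21.4, E = (4.879, 2.908). Then |TE| = |E − T| = 15.77.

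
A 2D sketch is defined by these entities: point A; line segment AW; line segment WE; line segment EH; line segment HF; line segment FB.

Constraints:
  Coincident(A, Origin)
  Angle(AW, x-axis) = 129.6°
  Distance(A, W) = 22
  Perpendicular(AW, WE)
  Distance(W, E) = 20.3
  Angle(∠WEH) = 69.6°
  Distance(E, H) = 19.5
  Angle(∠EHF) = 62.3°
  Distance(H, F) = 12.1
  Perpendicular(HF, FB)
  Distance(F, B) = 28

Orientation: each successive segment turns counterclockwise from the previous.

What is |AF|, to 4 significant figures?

13.84

∠WEH = 69.6° gives EH at -30.00° from the x-axis; with |EH| = 19.5, H = (-12.78, -5.738). ∠EHF = 62.3° gives HF at 87.70° from the x-axis; with |HF| = 12.1, F = (-12.29, 6.352). Then |AF| = |F − A| = 13.84.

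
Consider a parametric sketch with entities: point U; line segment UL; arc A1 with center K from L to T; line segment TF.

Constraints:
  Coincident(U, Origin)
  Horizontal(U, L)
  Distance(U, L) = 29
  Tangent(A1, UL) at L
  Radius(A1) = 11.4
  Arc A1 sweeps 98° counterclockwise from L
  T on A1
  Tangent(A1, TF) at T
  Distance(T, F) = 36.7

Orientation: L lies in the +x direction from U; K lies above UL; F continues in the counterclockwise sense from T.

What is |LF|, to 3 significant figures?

49.7

U is at the origin; UL is horizontal with |UL| = 29.0 and L on the +x side, so L = (29.0, 0.00). The tangent condition forces KL to be normal to UL, so K = L + (0, 11.4) = (29.0, 11.4). On A1, L sits at bearing -90° from K; a 98° counterclockwise sweep puts T at bearing 8°, so T = K + 11.4·(cos 8°, sin 8°) = (40.3, 13.0). The tangent condition forces KT to be normal to TF, so TF runs along (−sin 8°, cos 8°); with |TF| = 36.7, F = (35.2, 49.3). Then |LF| = |F − L| = 49.7.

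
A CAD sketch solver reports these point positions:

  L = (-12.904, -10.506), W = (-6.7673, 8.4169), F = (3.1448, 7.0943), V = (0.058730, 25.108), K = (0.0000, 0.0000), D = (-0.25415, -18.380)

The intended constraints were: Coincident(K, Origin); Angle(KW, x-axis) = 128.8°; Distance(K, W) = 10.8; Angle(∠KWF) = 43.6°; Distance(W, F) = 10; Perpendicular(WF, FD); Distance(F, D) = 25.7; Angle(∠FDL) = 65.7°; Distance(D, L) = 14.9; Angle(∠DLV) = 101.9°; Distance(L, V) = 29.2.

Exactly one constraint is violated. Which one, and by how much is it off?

Distance(L, V) = 29.2 — off by 8.70.

K = (0.00, 0.00) ✓; KW at 128.8° ✓; |KW| = 10.80 ✓; ∠KWF = 43.60° ✓; |WF| = 10.00 ✓; ∠(WF, FD) = 90.00° ✓; |FD| = 25.70 ✓; ∠FDL = 65.70° ✓; |DL| = 14.90 ✓; ∠DLV = 101.9° ✓; |LV| = 37.90 ✗.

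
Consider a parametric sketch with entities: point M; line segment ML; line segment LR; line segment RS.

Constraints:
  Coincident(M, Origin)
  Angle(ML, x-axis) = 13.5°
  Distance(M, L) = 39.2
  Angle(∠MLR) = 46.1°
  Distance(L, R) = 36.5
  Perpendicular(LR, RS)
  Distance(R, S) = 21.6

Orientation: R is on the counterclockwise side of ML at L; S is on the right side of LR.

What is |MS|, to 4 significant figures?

50.71

M is at the origin; ML runs at 13.5° with length 39.2, so L = 39.2·(cos 13.5°, sin 13.5°) = (38.12, 9.151). ∠MLR = 46.1°, so LR runs at 13.5° + (180° − 46.1°) = 147.4° from the x-axis; with |LR| = 36.5, R = L + 36.5·(cos 147.4°, sin 147.4°) = (7.367, 28.82). The perpendicularity gives RS at right angles to LR; with |RS| = 21.6 on the right of LR, S = R + 21.6·(0.5388, 0.8425) = (19.00, 47.01). Then |MS| = |S − M| = 50.71.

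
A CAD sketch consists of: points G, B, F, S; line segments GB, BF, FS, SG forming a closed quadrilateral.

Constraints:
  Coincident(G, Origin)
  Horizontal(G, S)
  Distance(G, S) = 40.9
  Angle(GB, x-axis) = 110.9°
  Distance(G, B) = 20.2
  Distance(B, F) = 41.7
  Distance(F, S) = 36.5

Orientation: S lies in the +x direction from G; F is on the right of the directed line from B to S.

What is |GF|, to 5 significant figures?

21.562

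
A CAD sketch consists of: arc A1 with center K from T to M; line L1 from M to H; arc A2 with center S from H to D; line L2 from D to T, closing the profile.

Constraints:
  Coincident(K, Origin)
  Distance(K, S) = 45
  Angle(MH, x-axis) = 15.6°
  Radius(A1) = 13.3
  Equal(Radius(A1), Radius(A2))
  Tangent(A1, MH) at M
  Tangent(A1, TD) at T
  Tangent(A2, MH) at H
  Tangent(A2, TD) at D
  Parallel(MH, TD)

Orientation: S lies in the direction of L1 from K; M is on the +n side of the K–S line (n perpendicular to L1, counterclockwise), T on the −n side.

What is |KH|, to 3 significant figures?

46.9

Tangency of A1 to both parallel lines with radius 13.3 puts M and T at K ± 13.3·n: M = (-3.58, 12.8), T = (3.58, -12.8). Equal radii place H and D the same way about S: H = S + 13.3·n = (39.8, 24.9), D = S − 13.3·n = (46.9, -0.709). Then |KH| = |H − K| = 46.9.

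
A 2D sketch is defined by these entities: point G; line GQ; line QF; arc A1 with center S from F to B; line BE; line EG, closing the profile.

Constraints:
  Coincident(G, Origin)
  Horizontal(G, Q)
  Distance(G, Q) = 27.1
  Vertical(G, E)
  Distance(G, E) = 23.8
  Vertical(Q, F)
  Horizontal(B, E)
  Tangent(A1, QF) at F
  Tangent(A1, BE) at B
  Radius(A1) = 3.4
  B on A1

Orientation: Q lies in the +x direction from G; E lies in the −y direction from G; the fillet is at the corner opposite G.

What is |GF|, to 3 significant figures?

33.9

The virtual corner opposite G is at (27.1, -23.8). Tangency of A1 to QF means the radius SF is perpendicular to QF and A1 meets BE tangentially, so SB is at right angles to BE, with radius 3.4, so the center S sits 3.4 in from both sides at S = (23.7, -20.4). That places the tangent points at F = (27.1, -20.4) on QF and B = (23.7, -23.8) on BE. Then |GF| = |F − G| = 33.9.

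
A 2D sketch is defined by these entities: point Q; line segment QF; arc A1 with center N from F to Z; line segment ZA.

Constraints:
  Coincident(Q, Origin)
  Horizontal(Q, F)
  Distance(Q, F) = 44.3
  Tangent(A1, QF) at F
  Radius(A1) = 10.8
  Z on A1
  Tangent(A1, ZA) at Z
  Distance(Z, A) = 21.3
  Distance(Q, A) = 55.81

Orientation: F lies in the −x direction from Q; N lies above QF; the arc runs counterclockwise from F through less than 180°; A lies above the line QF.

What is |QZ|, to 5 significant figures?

37.852

Q is at the origin; Q and F share the same y with |QF| = 44.3 and F on the −x side, so F = (-44.300, 0.0000). The tangent condition forces NF to be normal to QF, so N = F + (0, 10.8) = (-44.300, 10.800). Since NZ ⟂ ZA (tangency), |NA| = √(10.8² + 21.3²) = 23.882 regardless of where Z sits on A1. So A lies on both circle(Q, 55.81) and circle(N, 23.882); the above-QF intersection is A = (-43.731, 34.675). Z is the foot of the tangent from A: Z = (-34.554, 15.453).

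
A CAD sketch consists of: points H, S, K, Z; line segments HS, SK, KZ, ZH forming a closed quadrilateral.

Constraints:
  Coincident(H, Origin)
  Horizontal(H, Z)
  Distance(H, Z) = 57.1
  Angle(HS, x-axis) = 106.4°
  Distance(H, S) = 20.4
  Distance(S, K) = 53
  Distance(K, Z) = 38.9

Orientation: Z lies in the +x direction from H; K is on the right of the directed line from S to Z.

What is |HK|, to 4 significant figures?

34.56

Checks: |SK| = 53.00 ✓; |KZ| = 38.90 ✓.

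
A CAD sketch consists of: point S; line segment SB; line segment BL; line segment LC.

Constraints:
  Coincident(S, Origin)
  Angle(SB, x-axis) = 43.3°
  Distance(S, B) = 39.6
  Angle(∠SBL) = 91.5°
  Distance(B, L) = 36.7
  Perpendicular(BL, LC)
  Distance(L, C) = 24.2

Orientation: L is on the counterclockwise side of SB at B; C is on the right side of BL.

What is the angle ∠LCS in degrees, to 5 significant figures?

30.609°

S is at the origin; SB runs at 43.3° with length 39.6, so B = 39.6·(cos 43.3°, sin 43.3°) = (28.820, 27.158). ∠SBL = 91.5°, so BL runs at 43.3° + (180° − 91.5°) = 131.80° from the x-axis; with |BL| = 36.7, L = B + 36.7·(cos 131.80°, sin 131.80°) = (4.3581, 54.517). BL ⟂ LC; with |LC| = 24.2 on the right of BL, C = L + 24.2·(0.74548, 0.66653) = (22.399, 70.647). Then cos ∠LCS = CL·CS / (|CL||CS|), giving 30.609°.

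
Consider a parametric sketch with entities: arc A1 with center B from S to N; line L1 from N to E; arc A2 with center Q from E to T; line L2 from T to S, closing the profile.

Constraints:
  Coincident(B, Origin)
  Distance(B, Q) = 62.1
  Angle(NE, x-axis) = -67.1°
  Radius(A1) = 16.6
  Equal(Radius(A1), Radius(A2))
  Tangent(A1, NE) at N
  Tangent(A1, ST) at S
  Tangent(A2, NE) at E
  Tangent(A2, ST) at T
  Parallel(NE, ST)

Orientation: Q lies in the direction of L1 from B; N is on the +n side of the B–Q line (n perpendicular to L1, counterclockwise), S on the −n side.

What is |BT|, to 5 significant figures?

64.280

The slot axis is L1's direction at -67.1°, so u = (cos -67.1°, sin -67.1°) = (0.38912, -0.92119) and n = (−sin -67.1°, cos -67.1°) = (0.92119, 0.38912). B is at the origin and Q lies 62.1 along u from B, so Q = 62.1·u = (24.165, -57.206). Tangency of A1 to both parallel lines with radius 16.6 puts N and S at B ± 16.6·n: N = (15.292, 6.4595), S = (-15.292, -6.4595). Equal radii place E and T the same way about Q: E = Q + 16.6·n = (39.456, -50.746), T = Q − 16.6·n = (8.8729, -63.665). Then |BT| = |T − B| = 64.280.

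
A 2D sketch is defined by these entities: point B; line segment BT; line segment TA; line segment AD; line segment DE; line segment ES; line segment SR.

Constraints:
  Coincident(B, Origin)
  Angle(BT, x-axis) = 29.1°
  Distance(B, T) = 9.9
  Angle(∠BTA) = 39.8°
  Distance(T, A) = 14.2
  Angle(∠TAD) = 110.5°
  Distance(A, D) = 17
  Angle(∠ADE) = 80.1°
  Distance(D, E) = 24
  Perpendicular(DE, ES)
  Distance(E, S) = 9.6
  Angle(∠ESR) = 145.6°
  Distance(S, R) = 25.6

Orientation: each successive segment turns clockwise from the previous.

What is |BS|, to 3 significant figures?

13.6

B is at the origin; BT runs at 29.1° with length 9.9, so T = (8.65, 4.81). ∠BTA = 39.8° gives TA at -111° from the x-axis; with |TA| = 14.2, A = (3.54, -8.43). ∠TAD = 110.5° gives AD at 179° from the x-axis; with |AD| = 17.0, D = (-13.5, -8.26). ∠ADE = 80.1° gives DE at 79.5° from the x-axis; with |DE| = 24.0, E = (-9.09, 15.3). The perpendicularity gives ES at right angles to DE, so ES runs at -10.5°; with |ES| = 9.6, S = (0.352, 13.6). Then |BS| = |S − B| = 13.6.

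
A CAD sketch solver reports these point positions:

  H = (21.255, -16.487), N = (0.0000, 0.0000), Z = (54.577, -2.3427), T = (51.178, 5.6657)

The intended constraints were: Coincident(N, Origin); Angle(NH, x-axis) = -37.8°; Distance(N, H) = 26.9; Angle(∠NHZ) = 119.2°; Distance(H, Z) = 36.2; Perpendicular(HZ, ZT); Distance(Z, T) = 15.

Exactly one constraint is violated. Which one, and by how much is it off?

Distance(Z, T) = 15 — off by 6.30.

N = (0.00, 0.00) ✓; NH at -37.80° ✓; |NH| = 26.90 ✓; ∠NHZ = 119.2° ✓; |HZ| = 36.20 ✓; ∠(HZ, ZT) = 90.00° ✓; |ZT| = 8.700 ✗.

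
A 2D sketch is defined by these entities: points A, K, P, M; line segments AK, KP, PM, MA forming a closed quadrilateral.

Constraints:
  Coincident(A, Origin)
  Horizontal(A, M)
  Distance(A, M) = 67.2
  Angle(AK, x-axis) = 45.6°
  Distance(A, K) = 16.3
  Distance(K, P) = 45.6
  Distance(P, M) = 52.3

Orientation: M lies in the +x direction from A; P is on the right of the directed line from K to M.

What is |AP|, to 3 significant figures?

40.7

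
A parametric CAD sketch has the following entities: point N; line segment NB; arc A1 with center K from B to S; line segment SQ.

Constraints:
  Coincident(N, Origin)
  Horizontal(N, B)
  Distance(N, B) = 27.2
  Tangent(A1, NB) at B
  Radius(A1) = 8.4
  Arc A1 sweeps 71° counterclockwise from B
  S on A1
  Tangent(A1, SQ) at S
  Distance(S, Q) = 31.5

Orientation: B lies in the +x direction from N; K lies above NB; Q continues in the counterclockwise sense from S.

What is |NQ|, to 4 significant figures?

57.60

N is at the origin; N and B share the same y with |NB| = 27.2 and B on the +x side, so B = (27.20, 0.000). A1 meets NB tangentially, so KB is at right angles to NB, so K = B + (0, 8.4) = (27.20, 8.400). On A1, B sits at bearing -90° from K; a 71° counterclockwise sweep puts S at bearing -19°, so S = K + 8.4·(cos -19°, sin -19°) = (35.14, 5.665). The tangent condition forces KS to be normal to SQ, so SQ runs along (−sin -19°, cos -19°); with |SQ| = 31.5, Q = (45.40, 35.45). Then |NQ| = |Q − N| = 57.60.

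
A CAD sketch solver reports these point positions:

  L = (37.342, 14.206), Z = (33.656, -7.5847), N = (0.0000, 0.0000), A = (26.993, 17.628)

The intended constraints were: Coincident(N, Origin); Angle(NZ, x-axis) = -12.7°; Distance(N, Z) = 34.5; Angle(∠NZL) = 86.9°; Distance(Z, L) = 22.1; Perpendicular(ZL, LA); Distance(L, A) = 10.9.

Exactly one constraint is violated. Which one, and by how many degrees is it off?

Perpendicular(ZL, LA) — off by 8.70°.

N = (0.00, 0.00) ✓; NZ at -12.70° ✓; |NZ| = 34.50 ✓; ∠NZL = 86.90° ✓; |ZL| = 22.10 ✓; ∠(ZL, LA) = 81.30° ✗; |LA| = 10.90 ✓.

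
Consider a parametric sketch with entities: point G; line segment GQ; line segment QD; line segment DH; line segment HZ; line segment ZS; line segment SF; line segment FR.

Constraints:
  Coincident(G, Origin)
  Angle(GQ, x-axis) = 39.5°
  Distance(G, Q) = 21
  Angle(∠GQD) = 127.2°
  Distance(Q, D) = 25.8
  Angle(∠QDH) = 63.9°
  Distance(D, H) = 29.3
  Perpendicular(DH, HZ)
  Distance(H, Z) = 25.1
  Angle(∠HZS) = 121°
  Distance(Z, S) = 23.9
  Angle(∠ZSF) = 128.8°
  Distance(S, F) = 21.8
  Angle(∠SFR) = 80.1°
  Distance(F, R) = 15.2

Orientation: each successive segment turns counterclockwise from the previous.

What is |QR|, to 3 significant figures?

16.7

G is at the origin; GQ runs at 39.5° with length 21.0, so Q = (16.2, 13.4). ∠GQD = 127.2° gives QD at 92.3° from the x-axis; with |QD| = 25.8, D = (15.2, 39.1). ∠QDH = 63.9° gives DH at -152° from the x-axis; with |DH| = 29.3, H = (-10.6, 25.2). DH is perpendicular to HZ, so HZ runs at -61.6°; with |HZ| = 25.1, Z = (1.33, 3.12). ∠HZS = 121.0° gives ZS at -2.60° from the x-axis; with |ZS| = 23.9, S = (25.2, 2.04). ∠ZSF = 128.8° gives SF at 48.6° from the x-axis; with |SF| = 21.8, F = (39.6, 18.4). ∠SFR = 80.1° gives FR at 148° from the x-axis; with |FR| = 15.2, R = (26.7, 26.3). Then |QR| = |R − Q| = 16.7.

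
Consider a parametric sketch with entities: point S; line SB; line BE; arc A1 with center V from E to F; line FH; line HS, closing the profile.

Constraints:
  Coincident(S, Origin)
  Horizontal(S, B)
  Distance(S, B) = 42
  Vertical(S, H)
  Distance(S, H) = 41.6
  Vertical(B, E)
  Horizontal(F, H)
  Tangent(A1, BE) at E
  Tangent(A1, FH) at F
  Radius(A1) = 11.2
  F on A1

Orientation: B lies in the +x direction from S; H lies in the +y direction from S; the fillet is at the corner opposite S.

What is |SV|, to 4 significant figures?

43.28

SH is vertical with |SH| = 41.6 and H on the +y side, so H = (0.000, 41.60). The virtual corner opposite S is at (42.00, 41.60). The tangent condition forces VE to be normal to BE and A1 meets FH tangentially, so VF is at right angles to FH, with radius 11.2, so the center V sits 11.2 in from both sides at V = (30.80, 30.40). Then |SV| = |V − S| = 43.28.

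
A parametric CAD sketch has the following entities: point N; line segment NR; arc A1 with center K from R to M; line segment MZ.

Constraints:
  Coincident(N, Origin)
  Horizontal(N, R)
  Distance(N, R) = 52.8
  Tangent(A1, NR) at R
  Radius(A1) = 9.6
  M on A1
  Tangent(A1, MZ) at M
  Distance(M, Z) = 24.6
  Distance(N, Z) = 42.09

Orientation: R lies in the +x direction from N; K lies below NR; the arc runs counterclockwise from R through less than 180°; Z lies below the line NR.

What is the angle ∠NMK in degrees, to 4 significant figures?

157.9°

Checks: |KM| = 9.600 ✓; ∠(KM, MZ) = 90.00° ✓; |MZ| = 24.60 ✓; |NZ| = 42.09 ✓.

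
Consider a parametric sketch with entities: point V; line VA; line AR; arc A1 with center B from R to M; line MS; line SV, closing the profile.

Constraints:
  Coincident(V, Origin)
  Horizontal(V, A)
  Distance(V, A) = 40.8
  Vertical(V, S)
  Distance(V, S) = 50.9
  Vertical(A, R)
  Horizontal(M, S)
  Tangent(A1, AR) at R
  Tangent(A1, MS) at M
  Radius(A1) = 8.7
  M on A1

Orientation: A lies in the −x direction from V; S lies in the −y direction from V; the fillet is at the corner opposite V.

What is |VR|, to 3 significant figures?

58.7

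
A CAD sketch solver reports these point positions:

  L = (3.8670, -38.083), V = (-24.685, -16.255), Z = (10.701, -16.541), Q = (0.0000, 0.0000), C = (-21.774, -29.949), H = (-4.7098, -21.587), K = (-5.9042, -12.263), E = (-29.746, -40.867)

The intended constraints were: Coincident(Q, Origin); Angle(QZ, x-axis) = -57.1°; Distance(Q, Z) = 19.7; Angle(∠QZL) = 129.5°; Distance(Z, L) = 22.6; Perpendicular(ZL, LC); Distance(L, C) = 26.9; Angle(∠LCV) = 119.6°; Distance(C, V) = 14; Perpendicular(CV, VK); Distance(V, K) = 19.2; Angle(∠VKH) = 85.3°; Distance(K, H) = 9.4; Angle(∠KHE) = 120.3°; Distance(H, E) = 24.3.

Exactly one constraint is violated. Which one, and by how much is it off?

Distance(H, E) = 24.3 — off by 7.30.

Q = (0.00, 0.00) ✓; QZ at -57.10° ✓; |QZ| = 19.70 ✓; ∠QZL = 129.5° ✓; |ZL| = 22.60 ✓; ∠(ZL, LC) = 90.00° ✓; |LC| = 26.90 ✓; ∠LCV = 119.6° ✓; |CV| = 14.00 ✓; ∠(CV, VK) = 90.00° ✓; |VK| = 19.20 ✓; ∠VKH = 85.30° ✓; |KH| = 9.400 ✓; ∠KHE = 120.3° ✓; |HE| = 31.60 ✗.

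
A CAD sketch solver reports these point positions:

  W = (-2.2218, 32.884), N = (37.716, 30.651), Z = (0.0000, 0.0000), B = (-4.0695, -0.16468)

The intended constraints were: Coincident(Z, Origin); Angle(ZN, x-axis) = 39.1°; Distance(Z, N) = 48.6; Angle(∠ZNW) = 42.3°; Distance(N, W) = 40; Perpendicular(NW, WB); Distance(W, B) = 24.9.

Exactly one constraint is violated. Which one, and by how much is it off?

Distance(W, B) = 24.9 — off by 8.20.

Z = (0.00, 0.00) ✓; ZN at 39.10° ✓; |ZN| = 48.60 ✓; ∠ZNW = 42.30° ✓; |NW| = 40.00 ✓; ∠(NW, WB) = 90.00° ✓; |WB| = 33.10 ✗.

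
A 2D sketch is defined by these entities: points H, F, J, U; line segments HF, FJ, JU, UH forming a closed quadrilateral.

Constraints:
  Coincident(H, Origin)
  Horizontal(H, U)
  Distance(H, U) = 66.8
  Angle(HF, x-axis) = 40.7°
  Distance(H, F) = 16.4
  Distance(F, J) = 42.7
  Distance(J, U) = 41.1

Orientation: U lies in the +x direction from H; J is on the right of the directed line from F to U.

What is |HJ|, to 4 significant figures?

43.22

H is at the origin; H and U share the same y with |HU| = 66.8 and U in +x, so U = (66.8, 0). HF runs at 40.7° with |HF| = 16.4, so F = (12.43, 10.69). J is determined by |FJ| = 42.7 and |JU| = 41.1 together: it lies at the intersection of circle(F, 42.7) and circle(U, 41.1). With |FU| = 55.41, the foot of the radical line on FU is 28.91 from F and the perpendicular offset is √(42.7² − 28.91²) = 31.42. Taking the right-of-FU solution: J = (34.74, -25.72).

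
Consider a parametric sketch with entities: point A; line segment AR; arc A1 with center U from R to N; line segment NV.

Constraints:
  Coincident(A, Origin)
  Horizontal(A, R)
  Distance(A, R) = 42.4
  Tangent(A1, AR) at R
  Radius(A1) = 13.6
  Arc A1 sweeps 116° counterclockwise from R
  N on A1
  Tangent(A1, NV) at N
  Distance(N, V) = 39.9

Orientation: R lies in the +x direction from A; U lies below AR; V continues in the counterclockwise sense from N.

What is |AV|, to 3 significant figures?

73.1

A is at the origin; A and R share the same y with |AR| = 42.4 and R on the +x side, so R = (42.4, 0.00). The tangent condition forces UR to be normal to AR, so U = R + (0, -13.6) = (42.4, -13.6). On A1, R sits at bearing 90° from U; a 116° counterclockwise sweep puts N at bearing 206°, so N = U + 13.6·(cos 206°, sin 206°) = (30.2, -19.6). Tangency of A1 to NV means the radius UN is perpendicular to NV, so NV runs along (−sin 206°, cos 206°); with |NV| = 39.9, V = (47.7, -55.4). Then |AV| = |V − A| = 73.1.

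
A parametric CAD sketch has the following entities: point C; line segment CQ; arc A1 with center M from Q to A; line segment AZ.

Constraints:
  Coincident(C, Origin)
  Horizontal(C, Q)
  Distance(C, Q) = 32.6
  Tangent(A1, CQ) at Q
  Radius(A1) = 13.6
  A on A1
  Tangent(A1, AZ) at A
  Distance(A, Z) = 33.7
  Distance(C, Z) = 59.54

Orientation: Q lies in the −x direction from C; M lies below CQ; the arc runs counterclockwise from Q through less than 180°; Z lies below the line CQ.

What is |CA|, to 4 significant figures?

48.92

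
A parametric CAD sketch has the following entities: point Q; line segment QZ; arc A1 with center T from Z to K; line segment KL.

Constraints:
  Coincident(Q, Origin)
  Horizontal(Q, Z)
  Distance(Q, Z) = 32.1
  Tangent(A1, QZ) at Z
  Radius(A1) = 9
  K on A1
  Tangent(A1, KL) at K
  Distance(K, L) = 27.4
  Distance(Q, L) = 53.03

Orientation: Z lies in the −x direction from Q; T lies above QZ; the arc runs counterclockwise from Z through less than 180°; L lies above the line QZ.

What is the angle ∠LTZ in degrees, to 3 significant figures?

169°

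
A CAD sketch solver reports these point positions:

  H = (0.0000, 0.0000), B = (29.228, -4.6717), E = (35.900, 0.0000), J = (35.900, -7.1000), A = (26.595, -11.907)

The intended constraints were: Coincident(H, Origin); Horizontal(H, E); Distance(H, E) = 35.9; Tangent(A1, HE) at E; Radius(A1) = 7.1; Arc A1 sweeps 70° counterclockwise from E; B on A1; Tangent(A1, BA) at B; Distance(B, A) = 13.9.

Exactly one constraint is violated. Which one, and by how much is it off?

Distance(B, A) = 13.9 — off by 6.20.

H = (0.00, 0.00) ✓; H.y = 0.00, E.y = 0.00 ✓; |HE| = 35.90 ✓; ∠(JE, EH) = 90.00° ✓; |JE| = 7.100 ✓; bearing(J→B) − bearing(J→E) = 70.00° ✓; |JB| = 7.100 ✓; ∠(JB, BA) = 90.00° ✓; |BA| = 7.699 ✗.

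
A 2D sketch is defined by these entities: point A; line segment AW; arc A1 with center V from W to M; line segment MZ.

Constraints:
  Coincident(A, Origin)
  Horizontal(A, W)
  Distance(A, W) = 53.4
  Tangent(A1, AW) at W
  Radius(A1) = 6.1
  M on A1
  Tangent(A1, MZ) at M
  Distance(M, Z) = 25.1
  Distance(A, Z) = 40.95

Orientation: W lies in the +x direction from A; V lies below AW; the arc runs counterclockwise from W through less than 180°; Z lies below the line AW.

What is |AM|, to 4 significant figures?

48.50

Checks: |VM| = 6.100 ✓; ∠(VM, MZ) = 90.00° ✓; |MZ| = 25.10 ✓; |AZ| = 40.95 ✓.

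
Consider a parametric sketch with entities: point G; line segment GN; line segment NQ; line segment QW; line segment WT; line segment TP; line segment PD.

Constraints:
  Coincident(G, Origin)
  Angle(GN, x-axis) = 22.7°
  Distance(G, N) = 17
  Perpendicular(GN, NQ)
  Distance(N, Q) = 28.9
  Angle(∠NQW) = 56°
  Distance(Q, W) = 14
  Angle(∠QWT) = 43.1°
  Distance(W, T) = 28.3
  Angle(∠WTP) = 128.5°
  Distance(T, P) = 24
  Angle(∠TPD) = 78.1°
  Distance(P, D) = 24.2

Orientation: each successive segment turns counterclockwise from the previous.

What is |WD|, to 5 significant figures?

36.659

G is at the origin; GN runs at 22.7° with length 17.0, so N = (15.683, 6.5604). The perpendicularity gives NQ at right angles to GN, so NQ runs at 112.70°; with |NQ| = 28.9, Q = (4.5305, 33.222). ∠NQW = 56.0° gives QW at -123.30° from the x-axis; with |QW| = 14.0, W = (-3.1559, 21.520). ∠QWT = 43.1° gives WT at 13.600° from the x-axis; with |WT| = 28.3, T = (24.351, 28.175). ∠WTP = 128.5° gives TP at 65.100° from the x-axis; with |TP| = 24.0, P = (34.455, 49.944). ∠TPD = 78.1° gives PD at 167.00° from the x-axis; with |PD| = 24.2, D = (10.876, 55.388). Then |WD| = |D − W| = 36.659.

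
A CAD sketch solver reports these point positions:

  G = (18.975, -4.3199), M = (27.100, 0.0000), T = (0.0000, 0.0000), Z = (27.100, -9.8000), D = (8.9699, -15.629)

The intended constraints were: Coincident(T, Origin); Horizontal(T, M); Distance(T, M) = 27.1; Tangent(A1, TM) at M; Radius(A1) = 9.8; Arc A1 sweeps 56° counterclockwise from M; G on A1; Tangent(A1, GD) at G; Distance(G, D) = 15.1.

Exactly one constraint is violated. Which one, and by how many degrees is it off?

Tangent(A1, GD) at G — off by 7.50°.

T = (0.00, 0.00) ✓; T.y = 0.00, M.y = 0.00 ✓; |TM| = 27.10 ✓; ∠(ZM, MT) = 90.00° ✓; |ZM| = 9.800 ✓; bearing(Z→G) − bearing(Z→M) = 56.00° ✓; |ZG| = 9.800 ✓; ∠(ZG, GD) = 97.50° ✗; |GD| = 15.10 ✓.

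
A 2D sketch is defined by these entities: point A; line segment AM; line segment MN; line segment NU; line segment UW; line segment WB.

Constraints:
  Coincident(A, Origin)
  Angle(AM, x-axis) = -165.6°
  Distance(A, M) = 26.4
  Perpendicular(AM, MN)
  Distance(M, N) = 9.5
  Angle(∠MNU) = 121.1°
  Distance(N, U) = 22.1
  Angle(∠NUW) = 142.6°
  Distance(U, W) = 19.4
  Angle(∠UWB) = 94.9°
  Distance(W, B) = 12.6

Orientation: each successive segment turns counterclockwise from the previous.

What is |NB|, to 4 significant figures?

38.04

A is at the origin; AM runs at -165.6° with length 26.4, so M = (-25.57, -6.565). AM ⟂ MN, so MN runs at -75.60°; with |MN| = 9.5, N = (-23.21, -15.77). ∠MNU = 121.1° gives NU at -16.70° from the x-axis; with |NU| = 22.1, U = (-2.040, -22.12). ∠NUW = 142.6° gives UW at 20.70° from the x-axis; with |UW| = 19.4, W = (16.11, -15.26). ∠UWB = 94.9° gives WB at 105.8° from the x-axis; with |WB| = 12.6, B = (12.68, -3.136). Then |NB| = |B − N| = 38.04.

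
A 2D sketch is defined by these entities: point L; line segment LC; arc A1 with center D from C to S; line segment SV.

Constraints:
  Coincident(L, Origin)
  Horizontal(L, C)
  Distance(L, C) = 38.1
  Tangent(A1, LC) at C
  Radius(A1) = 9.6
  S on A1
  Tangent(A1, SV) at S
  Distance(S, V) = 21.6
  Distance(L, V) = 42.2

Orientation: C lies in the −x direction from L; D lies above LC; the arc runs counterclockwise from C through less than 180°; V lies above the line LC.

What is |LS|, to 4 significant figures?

30.07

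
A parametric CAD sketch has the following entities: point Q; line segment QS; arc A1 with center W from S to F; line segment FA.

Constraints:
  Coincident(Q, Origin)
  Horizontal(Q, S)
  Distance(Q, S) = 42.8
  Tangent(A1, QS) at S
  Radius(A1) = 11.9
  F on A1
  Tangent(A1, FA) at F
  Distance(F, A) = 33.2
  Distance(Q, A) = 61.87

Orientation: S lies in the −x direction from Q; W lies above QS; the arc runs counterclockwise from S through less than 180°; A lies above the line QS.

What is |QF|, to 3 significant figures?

34.8

Checks: ∠(WS, SQ) = 90.00° ✓; |WS| = 11.90 ✓; |WF| = 11.90 ✓; ∠(WF, FA) = 90.00° ✓; |FA| = 33.20 ✓; |QA| = 61.87 ✓.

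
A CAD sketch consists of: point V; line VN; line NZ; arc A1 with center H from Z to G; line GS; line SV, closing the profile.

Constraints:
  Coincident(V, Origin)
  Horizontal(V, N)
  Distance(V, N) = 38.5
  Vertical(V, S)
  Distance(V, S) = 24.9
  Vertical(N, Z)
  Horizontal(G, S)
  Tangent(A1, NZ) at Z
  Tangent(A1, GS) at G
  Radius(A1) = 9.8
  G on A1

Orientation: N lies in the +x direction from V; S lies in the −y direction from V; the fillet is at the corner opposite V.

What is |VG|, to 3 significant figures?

38.0

The virtual corner opposite V is at (38.5, -24.9). The tangent condition forces HZ to be normal to NZ and tangency of A1 to GS means the radius HG is perpendicular to GS, with radius 9.8, so the center H sits 9.8 in from both sides at H = (28.7, -15.1). That places the tangent points at Z = (38.5, -15.1) on NZ and G = (28.7, -24.9) on GS. Then |VG| = |G − V| = 38.0.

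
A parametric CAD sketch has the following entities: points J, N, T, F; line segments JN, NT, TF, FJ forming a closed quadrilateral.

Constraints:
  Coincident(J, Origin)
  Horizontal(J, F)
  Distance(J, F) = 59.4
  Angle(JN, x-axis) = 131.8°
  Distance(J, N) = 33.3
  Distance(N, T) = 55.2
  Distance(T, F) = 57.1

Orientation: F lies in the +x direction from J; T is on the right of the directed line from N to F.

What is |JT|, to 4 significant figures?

23.17

J is at the origin; JF is horizontal with |JF| = 59.4 and F in +x, so F = (59.4, 0). JN runs at 131.8° with |JN| = 33.3, so N = (-22.20, 24.82). T is determined by |NT| = 55.2 and |TF| = 57.1 together: it lies at the intersection of circle(N, 55.2) and circle(F, 57.1). With |NF| = 85.29, the foot of the radical line on NF is 41.39 from N and the perpendicular offset is √(55.2² − 41.39²) = 36.52. Taking the right-of-NF solution: T = (6.776, -22.16).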